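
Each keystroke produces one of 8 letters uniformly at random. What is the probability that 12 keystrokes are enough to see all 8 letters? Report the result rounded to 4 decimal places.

Let A_i be the event that letter i is missing after 12 keystrokes. By inclusion–exclusion on the A_i,
P(all seen) = Σ_{j=0}^{8} (-1)^j C(8,j)((8-j)/8)^12
= 1.00000 - 1.61134 + 0.88694 - 0.19895 + 0.01709 - 0.00043 + 0.00000 - 0.00000 + 0.00000
= 0.09331.

0.0933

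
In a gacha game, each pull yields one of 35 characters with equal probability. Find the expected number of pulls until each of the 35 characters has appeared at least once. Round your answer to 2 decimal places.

145.14

The wait to go from k to k+1 distinct characters is geometric with mean 35/(35-k).
E[T] = 35/35 + 35/34 + 35/33 + ... + 35/2 + 35/1 = 35·H_{35}.
H_{35} = 4.147, so E[T] = 145.137.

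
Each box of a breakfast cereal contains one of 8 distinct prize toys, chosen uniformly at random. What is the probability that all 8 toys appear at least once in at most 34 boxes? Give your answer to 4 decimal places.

0.9162

Let A_i be the event that toy i is missing after 34 boxes. By inclusion–exclusion on the A_i,
P(all seen) = Σ_{j=0}^{8} (-1)^j C(8,j)((8-j)/8)^34
= 1.00000 - 0.08538 + 0.00158 - 0.00001 + 0.00000 - 0.00000 + 0.00000 - 0.00000 + 0.00000
= 0.91619.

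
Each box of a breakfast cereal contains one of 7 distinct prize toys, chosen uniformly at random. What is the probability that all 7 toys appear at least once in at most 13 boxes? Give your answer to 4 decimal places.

Let A_i be the event that toy i is missing after 13 boxes. By inclusion–exclusion on the A_i,
P(all seen) = Σ_{j=0}^{7} (-1)^j C(7,j)((7-j)/7)^13
= 1.00000 - 0.94360 + 0.26458 - 0.02424 + 0.00058 - 0.00000 + 0.00000 - 0.00000
= 0.29731.

0.2973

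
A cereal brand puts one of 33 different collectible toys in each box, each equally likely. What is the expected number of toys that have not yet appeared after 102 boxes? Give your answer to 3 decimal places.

1.430

For each toy, P(unseen after 102) = (32/33)^102 = 0.0433.
By linearity of expectation, E[unseen] = 33·(32/33)^102 = 1.4302.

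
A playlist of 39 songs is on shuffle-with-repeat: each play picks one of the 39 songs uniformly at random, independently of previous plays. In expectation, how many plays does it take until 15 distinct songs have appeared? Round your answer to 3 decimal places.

With k distinct songs already seen, the next new one arrives after an expected 39/(39-k) plays.
Sum over k = 0,...,14: E = 39/39 + 39/38 + 39/37 + ... + 39/26 + 39/25 = 18.6258.

18.626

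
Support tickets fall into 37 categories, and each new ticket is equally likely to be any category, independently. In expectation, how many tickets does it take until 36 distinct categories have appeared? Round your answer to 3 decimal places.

118.459

Going from k to k+1 distinct takes a geometric number of tickets with mean 37/(37-k).
Sum over k = 0,...,35: E = 37/37 + 37/36 + 37/35 + ... + 37/3 + 37/2 = 118.4587.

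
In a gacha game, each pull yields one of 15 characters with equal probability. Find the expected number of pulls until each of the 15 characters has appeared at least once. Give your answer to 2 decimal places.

49.77

After k distinct characters have appeared, the next pull gives a new one with probability (15-k)/15, so the expected wait for the (k+1)-th is 15/(15-k).
E[T] = 15/15 + 15/14 + 15/13 + ... + 15/2 + 15/1 = 15·H_{15}.
H_{15} = 3.318, so E[T] = 49.773.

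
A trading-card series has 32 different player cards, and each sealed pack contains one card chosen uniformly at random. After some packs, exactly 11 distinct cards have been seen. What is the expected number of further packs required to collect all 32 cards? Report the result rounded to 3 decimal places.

With k distinct cards already seen, the next new one takes an expected 32/(32-k) packs.
Sum over k = 11,...,31: E = 32/21 + 32/20 + 32/19 + ... + 32/2 + 32/1 = 116.6515.

116.651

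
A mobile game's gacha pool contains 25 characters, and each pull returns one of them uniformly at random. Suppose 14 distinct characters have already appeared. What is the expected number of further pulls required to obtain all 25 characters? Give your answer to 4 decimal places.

The wait to go from k to k+1 distinct characters is geometric with mean 25/(25-k).
Sum over k = 14,...,24: E = 25/11 + 25/10 + 25/9 + ... + 25/2 + 25/1 = 75.49693.

75.4969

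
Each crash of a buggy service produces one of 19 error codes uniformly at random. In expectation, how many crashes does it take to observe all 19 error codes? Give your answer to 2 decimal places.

Split into phases: going from k distinct to k+1 distinct takes on average 19/(19-k) crashes.
E[T] = 19/19 + 19/18 + 19/17 + ... + 19/2 + 19/1 = 19·H_{19}.
H_{19} = 3.548, so E[T] = 67.407.

67.41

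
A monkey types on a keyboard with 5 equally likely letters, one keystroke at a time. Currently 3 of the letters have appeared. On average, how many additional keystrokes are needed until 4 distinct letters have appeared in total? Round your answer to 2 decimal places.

From k distinct to k+1 distinct takes on average 5/(5-k) keystrokes.
Only the k = 3 term is needed: E = 5/2 = 2.500.

2.50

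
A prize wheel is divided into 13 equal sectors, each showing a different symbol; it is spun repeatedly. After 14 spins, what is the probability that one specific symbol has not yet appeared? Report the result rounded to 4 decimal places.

0.3261

Each spin misses the fixed symbol with probability (13-1)/13 = 12/13, independently.
P(still missing after 14) = (12/13)^14 = 0.32608.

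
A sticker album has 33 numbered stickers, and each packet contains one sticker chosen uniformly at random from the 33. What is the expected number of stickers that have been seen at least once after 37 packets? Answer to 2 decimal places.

22.43

For each sticker, P(seen in 37 packets) = 1 - (32/33)^37 = 0.680.
By linearity of expectation, E[distinct seen] = 33·(1 - (32/33)^37) = 22.431.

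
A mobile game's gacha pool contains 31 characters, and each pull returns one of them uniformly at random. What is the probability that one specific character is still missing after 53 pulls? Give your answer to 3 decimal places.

Each pull misses the fixed character with probability (31-1)/31 = 30/31, independently.
P(still missing after 53) = (30/31)^53 = 0.1759.

0.176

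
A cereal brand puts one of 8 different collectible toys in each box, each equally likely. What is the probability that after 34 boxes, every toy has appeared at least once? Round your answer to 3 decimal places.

0.916

By inclusion–exclusion over which toys are missing,
P(all seen) = Σ_{j=0}^{8} (-1)^j C(8,j)((8-j)/8)^34
= 1.0000 - 0.0854 + 0.0016 - 0.0000 + 0.0000 - 0.0000 + 0.0000 - 0.0000 + 0.0000
= 0.9162.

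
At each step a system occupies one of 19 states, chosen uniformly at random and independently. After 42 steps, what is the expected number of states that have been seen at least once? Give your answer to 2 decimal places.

For each state, P(seen in 42 steps) = 1 - (18/19)^42 = 0.897.
By linearity of expectation, E[distinct seen] = 19·(1 - (18/19)^42) = 17.039.

17.04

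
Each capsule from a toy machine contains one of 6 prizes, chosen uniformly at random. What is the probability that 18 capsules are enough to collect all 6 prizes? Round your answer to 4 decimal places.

By inclusion–exclusion over which prizes are missing,
P(all seen) = Σ_{j=0}^{6} (-1)^j C(6,j)((6-j)/6)^18
= 1.00000 - 0.22537 + 0.01015 - 0.00008 + 0.00000 - 0.00000 + 0.00000
= 0.78471.

0.7847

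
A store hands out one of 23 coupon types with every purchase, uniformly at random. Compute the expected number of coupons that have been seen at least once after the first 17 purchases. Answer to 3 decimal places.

12.197

For each coupon, P(seen in 17 purchases) = 1 - (22/23)^17 = 0.5303.
By linearity of expectation, E[distinct seen] = 23·(1 - (22/23)^17) = 12.1971.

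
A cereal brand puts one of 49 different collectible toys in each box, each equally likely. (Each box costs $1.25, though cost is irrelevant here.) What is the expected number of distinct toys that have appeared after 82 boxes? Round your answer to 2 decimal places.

39.97

For each toy, P(seen in 82 boxes) = 1 - (48/49)^82 = 0.816.
By linearity of expectation, E[distinct seen] = 49·(1 - (48/49)^82) = 39.966.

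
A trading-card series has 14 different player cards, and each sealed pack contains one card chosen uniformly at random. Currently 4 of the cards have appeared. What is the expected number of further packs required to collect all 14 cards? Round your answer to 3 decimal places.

With k distinct cards already seen, the next new one takes an expected 14/(14-k) packs.
Sum over k = 4,...,13: E = 14/10 + 14/9 + 14/8 + ... + 14/2 + 14/1 = 41.0056.

41.006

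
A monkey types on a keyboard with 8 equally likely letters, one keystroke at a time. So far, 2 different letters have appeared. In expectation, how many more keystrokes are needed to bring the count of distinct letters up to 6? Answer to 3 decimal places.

7.600

From k distinct to k+1 distinct takes on average 8/(8-k) keystrokes.
Sum over k = 2,...,5: E = 8/6 + 8/5 + 8/4 + 8/3 = 7.6000.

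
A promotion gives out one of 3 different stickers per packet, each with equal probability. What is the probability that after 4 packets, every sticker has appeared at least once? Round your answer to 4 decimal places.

Let A_i be the event that sticker i is missing after 4 packets. By inclusion–exclusion on the A_i,
P(all seen) = Σ_{j=0}^{3} (-1)^j C(3,j)((3-j)/3)^4
= 1.00000 - 0.59259 + 0.03704 - 0.00000
= 0.44444.

0.4444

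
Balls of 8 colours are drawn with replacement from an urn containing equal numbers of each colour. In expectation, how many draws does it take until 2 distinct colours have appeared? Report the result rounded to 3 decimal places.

With k distinct colours already seen, the next new one arrives after an expected 8/(8-k) draws.
Sum over k = 0,...,1: E = 8/8 + 8/7 = 2.1429.

2.143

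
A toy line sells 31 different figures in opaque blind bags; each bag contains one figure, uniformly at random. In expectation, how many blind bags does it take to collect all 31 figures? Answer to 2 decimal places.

Split into phases: going from k distinct to k+1 distinct takes on average 31/(31-k) blind bags.
E[T] = 31/31 + 31/30 + 31/29 + ... + 31/2 + 31/1 = 31·H_{31}.
H_{31} = 4.027, so E[T] = 124.845.

124.84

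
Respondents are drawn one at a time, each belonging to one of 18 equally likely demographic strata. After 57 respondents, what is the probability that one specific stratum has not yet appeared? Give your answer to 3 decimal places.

0.038

On each respondent the fixed stratum fails to appear with probability 17/18.
P(still missing after 57) = (17/18)^57 = 0.0385.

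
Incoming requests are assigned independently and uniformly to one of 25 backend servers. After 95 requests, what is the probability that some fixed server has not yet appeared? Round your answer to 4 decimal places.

0.0207

On each request the fixed server fails to appear with probability 24/25.
P(still missing after 95) = (24/25)^95 = 0.02069.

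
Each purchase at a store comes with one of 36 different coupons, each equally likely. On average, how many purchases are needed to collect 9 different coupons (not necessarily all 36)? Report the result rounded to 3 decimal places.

Going from k to k+1 distinct takes a geometric number of purchases with mean 36/(36-k).
Sum over k = 0,...,8: E = 36/36 + 36/35 + 36/34 + ... + 36/29 + 36/28 = 10.1917.

10.192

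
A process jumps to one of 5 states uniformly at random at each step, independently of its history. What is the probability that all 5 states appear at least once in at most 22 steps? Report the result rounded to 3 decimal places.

Let A_i be the event that state i is missing after 22 steps. By inclusion–exclusion on the A_i,
P(all seen) = Σ_{j=0}^{5} (-1)^j C(5,j)((5-j)/5)^22
= 1.0000 - 0.0369 + 0.0001 - 0.0000 + 0.0000 - 0.0000
= 0.9632.

0.963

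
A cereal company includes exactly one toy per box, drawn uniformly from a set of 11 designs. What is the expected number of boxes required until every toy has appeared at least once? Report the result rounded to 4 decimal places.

33.2187

After k distinct toys have appeared, the next box gives a new one with probability (11-k)/11, so the expected wait for the (k+1)-th is 11/(11-k).
E[T] = 11/11 + 11/10 + 11/9 + ... + 11/2 + 11/1 = 11·H_{11}.
H_{11} = 3.01988, so E[T] = 33.21865.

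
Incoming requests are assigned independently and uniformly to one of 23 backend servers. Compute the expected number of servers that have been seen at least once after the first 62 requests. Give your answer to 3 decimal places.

21.538

For each server, P(seen in 62 requests) = 1 - (22/23)^62 = 0.9365.
By linearity of expectation, E[distinct seen] = 23·(1 - (22/23)^62) = 21.5385.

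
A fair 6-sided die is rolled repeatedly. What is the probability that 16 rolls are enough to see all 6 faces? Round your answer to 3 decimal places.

0.698

By inclusion–exclusion over which faces are missing,
P(all seen) = Σ_{j=0}^{6} (-1)^j C(6,j)((6-j)/6)^16
= 1.0000 - 0.3245 + 0.0228 - 0.0003 + 0.0000 - 0.0000 + 0.0000
= 0.6980.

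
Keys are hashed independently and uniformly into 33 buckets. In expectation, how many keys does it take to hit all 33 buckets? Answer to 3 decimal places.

Split into phases: going from k distinct to k+1 distinct takes on average 33/(33-k) keys.
E[T] = 33/33 + 33/32 + 33/31 + ... + 33/2 + 33/1 = 33·H_{33}.
H_{33} = 4.0888, so E[T] = 134.9303.

134.930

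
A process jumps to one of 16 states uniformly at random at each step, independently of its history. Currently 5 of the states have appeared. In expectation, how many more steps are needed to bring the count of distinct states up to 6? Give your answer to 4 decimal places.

1.4545

The wait to go from k to k+1 distinct states is geometric with mean 16/(16-k).
Only the k = 5 term is needed: E = 16/11 = 1.45455.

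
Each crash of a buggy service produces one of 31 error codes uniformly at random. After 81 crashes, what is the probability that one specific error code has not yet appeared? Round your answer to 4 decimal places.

Each crash misses the fixed error code with probability (31-1)/31 = 30/31, independently.
P(still missing after 81) = (30/31)^81 = 0.07023.

0.0702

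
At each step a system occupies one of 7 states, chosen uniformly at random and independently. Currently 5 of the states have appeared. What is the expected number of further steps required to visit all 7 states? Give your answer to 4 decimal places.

The wait to go from k to k+1 distinct states is geometric with mean 7/(7-k).
Sum over k = 5,...,6: E = 7/2 + 7/1 = 10.50000.

10.5000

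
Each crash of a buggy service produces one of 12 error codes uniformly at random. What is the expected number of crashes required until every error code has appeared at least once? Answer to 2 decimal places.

37.24

Split into phases: going from k distinct to k+1 distinct takes on average 12/(12-k) crashes.
E[T] = 12/12 + 12/11 + 12/10 + ... + 12/2 + 12/1 = 12·H_{12}.
H_{12} = 3.103, so E[T] = 37.239.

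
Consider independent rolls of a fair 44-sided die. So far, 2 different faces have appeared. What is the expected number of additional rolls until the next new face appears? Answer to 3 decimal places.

Each roll yields a new face with probability (44-2)/44 = 42/44, so the wait is geometric with mean 44/42.
E = 44/42 = 1.0476.

1.048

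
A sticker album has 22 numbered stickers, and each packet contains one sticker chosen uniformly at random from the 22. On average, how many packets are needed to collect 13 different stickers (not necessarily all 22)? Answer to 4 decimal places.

With k distinct stickers already seen, the next new one arrives after an expected 22/(22-k) packets.
Sum over k = 0,...,12: E = 22/22 + 22/21 + 22/20 + ... + 22/11 + 22/10 = 18.96059.

18.9606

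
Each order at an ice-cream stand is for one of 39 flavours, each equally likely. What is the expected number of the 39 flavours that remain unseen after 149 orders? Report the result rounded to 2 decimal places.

For each flavour, P(unseen after 149) = (38/39)^149 = 0.021.
By linearity of expectation, E[unseen] = 39·(38/39)^149 = 0.813.

0.81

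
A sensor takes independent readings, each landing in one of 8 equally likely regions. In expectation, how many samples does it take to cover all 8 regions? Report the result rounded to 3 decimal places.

21.743

After k distinct regions have appeared, the next sample gives a new one with probability (8-k)/8, so the expected wait for the (k+1)-th is 8/(8-k).
E[T] = 8/8 + 8/7 + 8/6 + ... + 8/2 + 8/1 = 8·H_{8}.
H_{8} = 2.7179, so E[T] = 21.7429.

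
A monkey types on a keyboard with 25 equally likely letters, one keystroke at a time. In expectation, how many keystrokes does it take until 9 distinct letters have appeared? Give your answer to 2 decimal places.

10.88

With k distinct letters already seen, the next new one arrives after an expected 25/(25-k) keystrokes.
Sum over k = 0,...,8: E = 25/25 + 25/24 + 25/23 + ... + 25/18 + 25/17 = 10.881.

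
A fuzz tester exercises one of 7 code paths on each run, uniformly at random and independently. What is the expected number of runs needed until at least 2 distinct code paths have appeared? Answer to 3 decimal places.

2.167

With k distinct code paths already seen, the next new one arrives after an expected 7/(7-k) runs.
Sum over k = 0,...,1: E = 7/7 + 7/6 = 2.1667.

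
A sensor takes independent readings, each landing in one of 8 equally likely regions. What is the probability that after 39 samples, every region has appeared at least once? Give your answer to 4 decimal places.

Let A_i be the event that region i is missing after 39 samples. By inclusion–exclusion on the A_i,
P(all seen) = Σ_{j=0}^{8} (-1)^j C(8,j)((8-j)/8)^39
= 1.00000 - 0.04379 + 0.00038 - 0.00000 + 0.00000 - 0.00000 + 0.00000 - 0.00000 + 0.00000
= 0.95658.

0.9566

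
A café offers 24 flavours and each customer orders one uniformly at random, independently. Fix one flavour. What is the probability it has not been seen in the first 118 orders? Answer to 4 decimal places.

0.0066

Each order misses the fixed flavour with probability (24-1)/24 = 23/24, independently.
P(still missing after 118) = (23/24)^118 = 0.00659.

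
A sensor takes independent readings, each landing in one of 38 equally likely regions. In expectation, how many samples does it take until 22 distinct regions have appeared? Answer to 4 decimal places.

With k distinct regions already seen, the next new one arrives after an expected 38/(38-k) samples.
Sum over k = 0,...,21: E = 38/38 + 38/37 + 38/36 + ... + 38/18 + 38/17 = 32.19257.

32.1926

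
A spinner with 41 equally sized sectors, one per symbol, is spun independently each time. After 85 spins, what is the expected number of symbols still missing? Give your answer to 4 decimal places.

For each symbol, P(unseen after 85) = (40/41)^85 = 0.12259.
By linearity of expectation, E[unseen] = 41·(40/41)^85 = 5.02638.

5.0264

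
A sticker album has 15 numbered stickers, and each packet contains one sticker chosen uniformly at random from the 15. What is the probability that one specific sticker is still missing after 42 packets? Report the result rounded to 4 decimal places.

Each packet misses the fixed sticker with probability (15-1)/15 = 14/15, independently.
P(still missing after 42) = (14/15)^42 = 0.05515.

0.0551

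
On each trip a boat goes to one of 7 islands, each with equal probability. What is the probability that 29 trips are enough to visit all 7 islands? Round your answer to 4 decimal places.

By inclusion–exclusion over which islands are missing,
P(all seen) = Σ_{j=0}^{7} (-1)^j C(7,j)((7-j)/7)^29
= 1.00000 - 0.08010 + 0.00121 - 0.00000 + 0.00000 - 0.00000 + 0.00000 - 0.00000
= 0.92111.

0.9211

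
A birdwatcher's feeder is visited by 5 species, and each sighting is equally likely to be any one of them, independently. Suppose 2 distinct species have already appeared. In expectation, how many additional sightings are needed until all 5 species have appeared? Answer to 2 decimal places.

9.17

With k distinct species already seen, the next new one takes an expected 5/(5-k) sightings.
Sum over k = 2,...,4: E = 5/3 + 5/2 + 5/1 = 9.167.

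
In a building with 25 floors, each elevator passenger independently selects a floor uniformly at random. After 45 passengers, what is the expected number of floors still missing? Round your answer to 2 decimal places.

For each floor, P(unseen after 45) = (24/25)^45 = 0.159.
By linearity of expectation, E[unseen] = 25·(24/25)^45 = 3.982.

3.98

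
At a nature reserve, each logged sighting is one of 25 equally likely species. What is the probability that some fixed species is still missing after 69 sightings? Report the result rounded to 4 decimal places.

Each sighting misses the fixed species with probability (25-1)/25 = 24/25, independently.
P(still missing after 69) = (24/25)^69 = 0.05980.

0.0598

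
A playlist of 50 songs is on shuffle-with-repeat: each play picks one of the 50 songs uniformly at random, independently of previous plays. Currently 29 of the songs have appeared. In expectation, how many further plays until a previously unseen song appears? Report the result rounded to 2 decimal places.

2.38

The number of plays until the next new song is geometric with success probability 21/50, so its mean is 50/21.
E = 50/21 = 2.381.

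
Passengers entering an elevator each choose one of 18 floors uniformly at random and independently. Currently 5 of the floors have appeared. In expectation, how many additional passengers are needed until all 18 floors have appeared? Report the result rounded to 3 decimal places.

57.242

From k distinct to k+1 distinct takes on average 18/(18-k) passengers.
Sum over k = 5,...,17: E = 18/13 + 18/12 + 18/11 + ... + 18/2 + 18/1 = 57.2424.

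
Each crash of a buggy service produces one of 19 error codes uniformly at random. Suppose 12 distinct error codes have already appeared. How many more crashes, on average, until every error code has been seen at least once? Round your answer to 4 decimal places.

49.2643

With k distinct error codes already seen, the next new one takes an expected 19/(19-k) crashes.
Sum over k = 12,...,18: E = 19/7 + 19/6 + 19/5 + ... + 19/2 + 19/1 = 49.26429.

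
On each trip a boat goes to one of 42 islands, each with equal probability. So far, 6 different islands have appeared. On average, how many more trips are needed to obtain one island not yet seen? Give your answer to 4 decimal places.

1.1667

Each trip yields a new island with probability (42-6)/42 = 36/42, so the wait is geometric with mean 42/36.
E = 42/36 = 1.16667.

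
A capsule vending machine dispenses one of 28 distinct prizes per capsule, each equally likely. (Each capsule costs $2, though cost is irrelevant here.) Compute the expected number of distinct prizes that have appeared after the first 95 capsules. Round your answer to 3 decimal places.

For each prize, P(seen in 95 capsules) = 1 - (27/28)^95 = 0.9684.
By linearity of expectation, E[distinct seen] = 28·(1 - (27/28)^95) = 27.1155.

27.115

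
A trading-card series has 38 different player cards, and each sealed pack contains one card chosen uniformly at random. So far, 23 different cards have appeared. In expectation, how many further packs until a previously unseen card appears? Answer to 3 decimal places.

2.533

The number of packs until the next new card is geometric with success probability 15/38, so its mean is 38/15.
E = 38/15 = 2.5333.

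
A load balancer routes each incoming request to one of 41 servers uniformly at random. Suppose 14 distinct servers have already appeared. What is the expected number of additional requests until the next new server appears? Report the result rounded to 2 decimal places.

1.52

The number of requests until the next new server is geometric with success probability 27/41, so its mean is 41/27.
E = 41/27 = 1.519.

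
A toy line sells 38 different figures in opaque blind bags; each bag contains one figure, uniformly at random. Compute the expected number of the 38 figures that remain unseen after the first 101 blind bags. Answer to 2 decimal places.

For each figure, P(unseen after 101) = (37/38)^101 = 0.068.
By linearity of expectation, E[unseen] = 38·(37/38)^101 = 2.570.

2.57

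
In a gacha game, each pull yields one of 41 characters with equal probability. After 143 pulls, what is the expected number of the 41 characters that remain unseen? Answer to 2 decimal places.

1.20

For each character, P(unseen after 143) = (40/41)^143 = 0.029.
By linearity of expectation, E[unseen] = 41·(40/41)^143 = 1.200.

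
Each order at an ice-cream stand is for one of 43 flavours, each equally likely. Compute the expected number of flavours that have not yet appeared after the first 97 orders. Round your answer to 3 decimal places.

4.387

For each flavour, P(unseen after 97) = (42/43)^97 = 0.1020.
By linearity of expectation, E[unseen] = 43·(42/43)^97 = 4.3874.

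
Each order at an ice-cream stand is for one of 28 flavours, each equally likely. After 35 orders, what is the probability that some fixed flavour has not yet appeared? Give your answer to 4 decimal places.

0.2800

Each order misses the fixed flavour with probability (28-1)/28 = 27/28, independently.
P(still missing after 35) = (27/28)^35 = 0.28003.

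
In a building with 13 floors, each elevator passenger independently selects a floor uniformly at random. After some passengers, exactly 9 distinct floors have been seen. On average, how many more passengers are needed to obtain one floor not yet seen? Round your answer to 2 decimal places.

3.25

Each passenger yields a new floor with probability (13-9)/13 = 4/13, so the wait is geometric with mean 13/4.
E = 13/4 = 3.250.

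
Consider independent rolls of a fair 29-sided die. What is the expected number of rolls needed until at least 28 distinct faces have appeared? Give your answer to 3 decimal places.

With k distinct faces already seen, the next new one arrives after an expected 29/(29-k) rolls.
Sum over k = 0,...,27: E = 29/29 + 29/28 + 29/27 + ... + 29/3 + 29/2 = 85.8880.

85.888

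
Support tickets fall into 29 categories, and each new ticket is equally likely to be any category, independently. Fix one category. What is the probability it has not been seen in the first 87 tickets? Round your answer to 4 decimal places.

On each ticket the fixed category fails to appear with probability 28/29.
P(still missing after 87) = (28/29)^87 = 0.04722.

0.0472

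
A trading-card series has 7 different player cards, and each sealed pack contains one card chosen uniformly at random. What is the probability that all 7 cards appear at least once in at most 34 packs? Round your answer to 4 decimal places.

By inclusion–exclusion over which cards are missing,
P(all seen) = Σ_{j=0}^{7} (-1)^j C(7,j)((7-j)/7)^34
= 1.00000 - 0.03706 + 0.00023 - 0.00000 + 0.00000 - 0.00000 + 0.00000 - 0.00000
= 0.96317.

0.9632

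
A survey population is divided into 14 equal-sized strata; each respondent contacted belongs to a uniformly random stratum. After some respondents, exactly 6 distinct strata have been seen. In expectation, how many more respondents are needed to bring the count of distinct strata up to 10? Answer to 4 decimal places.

8.8833

The wait to go from k to k+1 distinct strata is geometric with mean 14/(14-k).
Sum over k = 6,...,9: E = 14/8 + 14/7 + 14/6 + 14/5 = 8.88333.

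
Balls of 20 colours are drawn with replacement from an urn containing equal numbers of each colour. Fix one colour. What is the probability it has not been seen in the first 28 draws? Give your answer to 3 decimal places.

0.238

On each draw the fixed colour fails to appear with probability 19/20.
P(still missing after 28) = (19/20)^28 = 0.2378.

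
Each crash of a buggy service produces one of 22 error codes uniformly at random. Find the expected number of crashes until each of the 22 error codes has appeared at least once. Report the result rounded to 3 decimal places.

Split into phases: going from k distinct to k+1 distinct takes on average 22/(22-k) crashes.
E[T] = 22/22 + 22/21 + 22/20 + ... + 22/2 + 22/1 = 22·H_{22}.
H_{22} = 3.6908, so E[T] = 81.1979.

81.198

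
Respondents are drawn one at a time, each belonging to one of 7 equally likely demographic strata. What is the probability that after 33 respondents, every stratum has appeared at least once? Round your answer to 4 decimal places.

Let A_i be the event that stratum i is missing after 33 respondents. By inclusion–exclusion on the A_i,
P(all seen) = Σ_{j=0}^{7} (-1)^j C(7,j)((7-j)/7)^33
= 1.00000 - 0.04324 + 0.00032 - 0.00000 + 0.00000 - 0.00000 + 0.00000 - 0.00000
= 0.95708.

0.9571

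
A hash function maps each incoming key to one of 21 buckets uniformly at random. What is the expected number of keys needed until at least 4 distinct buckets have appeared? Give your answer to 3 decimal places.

4.322

With k distinct buckets already seen, the next new one arrives after an expected 21/(21-k) keys.
Sum over k = 0,...,3: E = 21/21 + 21/20 + 21/19 + 21/18 = 4.3219.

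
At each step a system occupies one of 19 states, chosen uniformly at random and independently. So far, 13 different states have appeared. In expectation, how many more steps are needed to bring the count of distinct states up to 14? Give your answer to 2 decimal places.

3.17

With k distinct states already seen, the next new one takes an expected 19/(19-k) steps.
Only the k = 13 term is needed: E = 19/6 = 3.167.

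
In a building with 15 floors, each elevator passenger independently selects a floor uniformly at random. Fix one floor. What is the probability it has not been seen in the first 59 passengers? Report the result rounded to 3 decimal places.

Each passenger misses the fixed floor with probability (15-1)/15 = 14/15, independently.
P(still missing after 59) = (14/15)^59 = 0.0171.

0.017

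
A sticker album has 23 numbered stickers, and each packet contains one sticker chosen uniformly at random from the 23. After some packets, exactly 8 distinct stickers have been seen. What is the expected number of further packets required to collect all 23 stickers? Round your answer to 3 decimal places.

76.319

With k distinct stickers already seen, the next new one takes an expected 23/(23-k) packets.
Sum over k = 8,...,22: E = 23/15 + 23/14 + 23/13 + ... + 23/2 + 23/1 = 76.3193.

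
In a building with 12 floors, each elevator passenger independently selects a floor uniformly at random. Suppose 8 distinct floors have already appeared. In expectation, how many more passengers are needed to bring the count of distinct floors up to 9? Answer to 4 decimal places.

3.0000

From k distinct to k+1 distinct takes on average 12/(12-k) passengers.
Only the k = 8 term is needed: E = 12/4 = 3.00000.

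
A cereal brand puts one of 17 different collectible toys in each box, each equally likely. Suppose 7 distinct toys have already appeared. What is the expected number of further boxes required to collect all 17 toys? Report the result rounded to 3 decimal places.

With k distinct toys already seen, the next new one takes an expected 17/(17-k) boxes.
Sum over k = 7,...,16: E = 17/10 + 17/9 + 17/8 + ... + 17/2 + 17/1 = 49.7925.

49.792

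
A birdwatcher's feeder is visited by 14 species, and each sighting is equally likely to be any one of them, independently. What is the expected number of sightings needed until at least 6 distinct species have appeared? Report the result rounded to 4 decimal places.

7.4719

Going from k to k+1 distinct takes a geometric number of sightings with mean 14/(14-k).
Sum over k = 0,...,5: E = 14/14 + 14/13 + 14/12 + 14/11 + 14/10 + 14/9 = 7.47187.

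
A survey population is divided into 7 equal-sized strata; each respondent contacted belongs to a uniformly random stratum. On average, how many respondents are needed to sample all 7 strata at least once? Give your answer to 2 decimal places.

Split into phases: going from k distinct to k+1 distinct takes on average 7/(7-k) respondents.
E[T] = 7/7 + 7/6 + 7/5 + ... + 7/2 + 7/1 = 7·H_{7}.
H_{7} = 2.593, so E[T] = 18.150.

18.15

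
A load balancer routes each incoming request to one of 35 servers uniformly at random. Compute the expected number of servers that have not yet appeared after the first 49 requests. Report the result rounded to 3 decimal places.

For each server, P(unseen after 49) = (34/35)^49 = 0.2416.
By linearity of expectation, E[unseen] = 35·(34/35)^49 = 8.4567.

8.457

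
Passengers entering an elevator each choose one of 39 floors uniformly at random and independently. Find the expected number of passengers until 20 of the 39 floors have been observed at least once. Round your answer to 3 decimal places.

27.526

Going from k to k+1 distinct takes a geometric number of passengers with mean 39/(39-k).
Sum over k = 0,...,19: E = 39/39 + 39/38 + 39/37 + ... + 39/21 + 39/20 = 27.5263.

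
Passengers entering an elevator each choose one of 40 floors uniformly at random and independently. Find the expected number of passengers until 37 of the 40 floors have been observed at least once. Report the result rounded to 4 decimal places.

97.8084

With k distinct floors already seen, the next new one arrives after an expected 40/(40-k) passengers.
Sum over k = 0,...,36: E = 40/40 + 40/39 + 40/38 + ... + 40/5 + 40/4 = 97.80839.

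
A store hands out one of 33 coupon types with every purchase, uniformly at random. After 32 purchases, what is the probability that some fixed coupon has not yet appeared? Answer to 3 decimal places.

0.374

Each purchase misses the fixed coupon with probability (33-1)/33 = 32/33, independently.
P(still missing after 32) = (32/33)^32 = 0.3736.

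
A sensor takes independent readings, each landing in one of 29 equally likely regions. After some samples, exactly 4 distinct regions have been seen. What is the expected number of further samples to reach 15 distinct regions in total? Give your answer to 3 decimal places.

From k distinct to k+1 distinct takes on average 29/(29-k) samples.
Sum over k = 4,...,14: E = 29/25 + 29/24 + 29/23 + ... + 29/16 + 29/15 = 16.3675.

16.367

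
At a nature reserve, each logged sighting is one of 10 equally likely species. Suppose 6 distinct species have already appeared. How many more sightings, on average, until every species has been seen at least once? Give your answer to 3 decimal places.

The wait to go from k to k+1 distinct species is geometric with mean 10/(10-k).
Sum over k = 6,...,9: E = 10/4 + 10/3 + 10/2 + 10/1 = 20.8333.

20.833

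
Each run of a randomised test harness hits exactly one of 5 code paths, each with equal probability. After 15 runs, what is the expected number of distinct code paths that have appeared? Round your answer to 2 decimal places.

4.82

For each code path, P(seen in 15 runs) = 1 - (4/5)^15 = 0.965.
By linearity of expectation, E[distinct seen] = 5·(1 - (4/5)^15) = 4.824.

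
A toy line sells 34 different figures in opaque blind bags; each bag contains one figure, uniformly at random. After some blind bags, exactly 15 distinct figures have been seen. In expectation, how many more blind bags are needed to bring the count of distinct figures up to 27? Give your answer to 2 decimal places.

The wait to go from k to k+1 distinct figures is geometric with mean 34/(34-k).
Sum over k = 15,...,26: E = 34/19 + 34/18 + 34/17 + ... + 34/9 + 34/8 = 32.466.

32.47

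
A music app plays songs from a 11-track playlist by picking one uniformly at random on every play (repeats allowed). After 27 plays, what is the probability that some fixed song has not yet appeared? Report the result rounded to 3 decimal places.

Each play misses the fixed song with probability (11-1)/11 = 10/11, independently.
P(still missing after 27) = (10/11)^27 = 0.0763.

0.076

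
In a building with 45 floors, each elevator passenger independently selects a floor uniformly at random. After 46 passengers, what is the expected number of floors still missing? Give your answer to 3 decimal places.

For each floor, P(unseen after 46) = (44/45)^46 = 0.3557.
By linearity of expectation, E[unseen] = 45·(44/45)^46 = 16.0052.

16.005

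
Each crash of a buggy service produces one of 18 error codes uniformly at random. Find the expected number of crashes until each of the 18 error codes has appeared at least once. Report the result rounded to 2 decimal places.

62.91

After k distinct error codes have appeared, the next crash gives a new one with probability (18-k)/18, so the expected wait for the (k+1)-th is 18/(18-k).
E[T] = 18/18 + 18/17 + 18/16 + ... + 18/2 + 18/1 = 18·H_{18}.
H_{18} = 3.495, so E[T] = 62.912.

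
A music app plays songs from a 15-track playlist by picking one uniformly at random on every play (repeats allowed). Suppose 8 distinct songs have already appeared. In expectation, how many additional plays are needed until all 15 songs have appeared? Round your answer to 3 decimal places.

With k distinct songs already seen, the next new one takes an expected 15/(15-k) plays.
Sum over k = 8,...,14: E = 15/7 + 15/6 + 15/5 + ... + 15/2 + 15/1 = 38.8929.

38.893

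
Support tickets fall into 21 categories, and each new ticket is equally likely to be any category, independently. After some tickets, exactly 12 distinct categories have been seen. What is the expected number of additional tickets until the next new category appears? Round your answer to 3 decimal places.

2.333

The number of tickets until the next new category is geometric with success probability 9/21, so its mean is 21/9.
E = 21/9 = 2.3333.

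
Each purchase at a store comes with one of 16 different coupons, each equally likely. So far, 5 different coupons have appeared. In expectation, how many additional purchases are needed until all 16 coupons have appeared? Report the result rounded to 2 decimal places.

From k distinct to k+1 distinct takes on average 16/(16-k) purchases.
Sum over k = 5,...,15: E = 16/11 + 16/10 + 16/9 + ... + 16/2 + 16/1 = 48.318.

48.32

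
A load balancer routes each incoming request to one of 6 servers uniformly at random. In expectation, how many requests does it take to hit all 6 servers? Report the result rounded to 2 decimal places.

Split into phases: going from k distinct to k+1 distinct takes on average 6/(6-k) requests.
E[T] = 6/6 + 6/5 + 6/4 + 6/3 + 6/2 + 6/1 = 6·H_{6}.
H_{6} = 2.450, so E[T] = 14.700.

14.70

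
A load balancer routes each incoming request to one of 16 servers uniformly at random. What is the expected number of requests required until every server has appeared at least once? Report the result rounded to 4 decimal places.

54.0917

The wait to go from k to k+1 distinct servers is geometric with mean 16/(16-k).
E[T] = 16/16 + 16/15 + 16/14 + ... + 16/2 + 16/1 = 16·H_{16}.
H_{16} = 3.38073, so E[T] = 54.09166.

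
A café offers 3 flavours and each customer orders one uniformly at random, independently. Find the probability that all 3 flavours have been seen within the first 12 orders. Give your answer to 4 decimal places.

0.9769

Let A_i be the event that flavour i is missing after 12 orders. By inclusion–exclusion on the A_i,
P(all seen) = Σ_{j=0}^{3} (-1)^j C(3,j)((3-j)/3)^12
= 1.00000 - 0.02312 + 0.00001 - 0.00000
= 0.97688.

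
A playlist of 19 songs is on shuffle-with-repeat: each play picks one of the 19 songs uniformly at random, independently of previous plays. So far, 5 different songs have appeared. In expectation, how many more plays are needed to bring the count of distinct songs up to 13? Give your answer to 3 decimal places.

The wait to go from k to k+1 distinct songs is geometric with mean 19/(19-k).
Sum over k = 5,...,12: E = 19/14 + 19/13 + 19/12 + ... + 19/8 + 19/7 = 15.2297.

15.230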